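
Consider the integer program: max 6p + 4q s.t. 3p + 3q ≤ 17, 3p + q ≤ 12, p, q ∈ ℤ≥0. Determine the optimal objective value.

26

(p,q)=(3,2): 3·3+3·2=15≤17, 3·3+1·2=11≤12, objective 26.
(p,q)=(2,3): 3·2+3·3=15≤17, 3·2+1·3=9≤12, objective 24.
(p,q)=(3,1): 3·3+3·1=12≤17, 3·3+1·1=10≤12, objective 22.
(p,q)=(2,2): 3·2+3·2=12≤17, 3·2+1·2=8≤12, objective 20.
No feasible integer point exceeds 26.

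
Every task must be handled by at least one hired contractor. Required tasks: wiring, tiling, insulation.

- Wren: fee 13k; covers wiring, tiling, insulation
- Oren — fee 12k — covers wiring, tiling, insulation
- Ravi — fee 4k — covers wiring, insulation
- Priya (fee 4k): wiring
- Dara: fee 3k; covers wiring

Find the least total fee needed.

The greedy cost-per-new-task heuristic would pick Ravi and Oren for 16, but a cheaper cover exists.
Oren alone covers wiring, tiling, insulation — every task.
Total fee: 12.
No cover costs less than 12.

12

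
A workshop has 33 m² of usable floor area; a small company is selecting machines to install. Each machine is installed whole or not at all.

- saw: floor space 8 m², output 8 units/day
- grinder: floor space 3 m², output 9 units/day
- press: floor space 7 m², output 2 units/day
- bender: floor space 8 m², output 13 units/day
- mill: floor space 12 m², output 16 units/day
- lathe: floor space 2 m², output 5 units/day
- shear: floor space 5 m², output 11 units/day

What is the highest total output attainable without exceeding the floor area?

This is a 0-1 knapsack instance.
saw + grinder + bender + mill + lathe: floor space 8 + 3 + 8 + 12 + 2 = 33 ≤ 33, output 8 + 9 + 13 + 16 + 5 = 51.
grinder + bender + mill + shear: floor space 3 + 8 + 12 + 5 = 28 ≤ 33, output 9 + 13 + 16 + 11 = 49.
grinder + bender + mill + lathe + shear: floor space 3 + 8 + 12 + 2 + 5 = 30 ≤ 33, output 9 + 13 + 16 + 5 + 11 = 54.
Best is grinder, bender, mill, lathe, and shear with total output 54.

54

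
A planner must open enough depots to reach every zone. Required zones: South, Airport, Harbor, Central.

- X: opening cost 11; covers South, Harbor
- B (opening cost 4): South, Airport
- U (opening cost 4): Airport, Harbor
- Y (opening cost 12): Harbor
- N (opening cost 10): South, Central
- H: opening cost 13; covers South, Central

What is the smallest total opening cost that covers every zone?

14

The greedy cost-per-new-zone heuristic would pick B, U, and N for 18, but a cheaper cover exists.
Choose U and N: together they cover South, Airport, Harbor, Central — every zone.
Total opening cost: 4 + 10 = 14.
No cover costs less than 14.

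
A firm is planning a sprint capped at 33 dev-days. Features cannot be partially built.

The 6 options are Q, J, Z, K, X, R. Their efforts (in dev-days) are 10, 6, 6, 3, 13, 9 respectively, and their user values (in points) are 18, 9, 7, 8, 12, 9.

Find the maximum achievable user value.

47

This is a 0-1 knapsack instance.
Q + J + K + R: effort 10 + 6 + 3 + 9 = 28 ≤ 33, user value 18 + 9 + 8 + 9 = 44.
Q + Z + K + X: effort 10 + 6 + 3 + 13 = 32 ≤ 33, user value 18 + 7 + 8 + 12 = 45.
Q + J + K + X: effort 10 + 6 + 3 + 13 = 32 ≤ 33, user value 18 + 9 + 8 + 12 = 47.
Best is Q, J, K, and X with total user value 47.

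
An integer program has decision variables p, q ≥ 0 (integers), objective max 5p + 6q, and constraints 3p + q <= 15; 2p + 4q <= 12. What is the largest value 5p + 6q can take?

Relaxing integrality, the LP optimum is 27.60 at (p,q) = (4.8, 0.6), which is not an integer point.
(p,q)=(4,1) is feasible, giving 26.
(p,q)=(5,0) is feasible, giving 25.
(p,q)=(3,1) is feasible, giving 21.
Maximum is 26 at (p,q)=(4,1).

26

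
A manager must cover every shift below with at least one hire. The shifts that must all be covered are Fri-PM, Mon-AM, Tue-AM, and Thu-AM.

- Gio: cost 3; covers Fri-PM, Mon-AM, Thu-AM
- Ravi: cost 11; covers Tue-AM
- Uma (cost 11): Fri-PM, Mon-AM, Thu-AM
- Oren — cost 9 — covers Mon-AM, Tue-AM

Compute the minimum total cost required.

12

Choose Gio and Oren: together they cover Fri-PM, Mon-AM, Tue-AM, Thu-AM — every shift.
Total cost: 3 + 9 = 12.
No cover costs less than 12.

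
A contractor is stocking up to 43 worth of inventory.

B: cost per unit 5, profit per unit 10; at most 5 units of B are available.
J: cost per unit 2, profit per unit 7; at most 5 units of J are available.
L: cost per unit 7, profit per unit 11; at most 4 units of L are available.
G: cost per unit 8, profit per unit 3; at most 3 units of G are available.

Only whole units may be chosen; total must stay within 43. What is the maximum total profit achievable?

J has the best ratio (7/2); taking only J gives at most 5×7 = 35 (stopped by the supply cap of 5).
Mixing does better — 5×B, 5×J, and 1×L: cost 42 ≤ 43, profit 5·10 + 5·7 + 1·11 = 96.

96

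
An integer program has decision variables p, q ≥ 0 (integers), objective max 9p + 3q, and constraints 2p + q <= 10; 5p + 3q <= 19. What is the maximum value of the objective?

(p,q)=(3,1): 2·3+1·1=7≤10, 5·3+3·1=18≤19, objective 30.
(p,q)=(3,0): 2·3+1·0=6≤10, 5·3+3·0=15≤19, objective 27.
Maximum is 30 at (p,q)=(3,1).

30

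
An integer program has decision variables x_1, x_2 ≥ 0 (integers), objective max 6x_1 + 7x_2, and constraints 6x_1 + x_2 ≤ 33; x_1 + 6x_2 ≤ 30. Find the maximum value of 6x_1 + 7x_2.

52

(x_1,x_2)=(4,4): 6·4+1·4=28≤33, 1·4+6·4=28≤30, objective 52.
(x_1,x_2)=(5,3): 6·5+1·3=33≤33, 1·5+6·3=23≤30, objective 51.
(x_1,x_2)=(3,4): 6·3+1·4=22≤33, 1·3+6·4=27≤30, objective 46.
No feasible integer point exceeds 52.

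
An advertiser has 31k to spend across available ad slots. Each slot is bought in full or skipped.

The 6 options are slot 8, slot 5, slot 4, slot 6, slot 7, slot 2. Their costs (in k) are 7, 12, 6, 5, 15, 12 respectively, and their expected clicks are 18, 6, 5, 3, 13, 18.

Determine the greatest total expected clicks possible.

44

This is a 0-1 knapsack instance.
Take slot 8, slot 4, slot 6, and slot 2: cost 7 + 6 + 5 + 12 = 30 ≤ 31, expected clicks 18 + 5 + 3 + 18 = 44.
No other feasible combination does better.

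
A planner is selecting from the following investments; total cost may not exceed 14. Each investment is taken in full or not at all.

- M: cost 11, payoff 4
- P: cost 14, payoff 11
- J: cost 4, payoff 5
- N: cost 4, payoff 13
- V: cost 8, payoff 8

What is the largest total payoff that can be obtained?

21

J + N: cost 4 + 4 = 8 ≤ 14, payoff 5 + 13 = 18.
N + V: cost 4 + 8 = 12 ≤ 14, payoff 13 + 8 = 21.
Best is N and V with total payoff 21.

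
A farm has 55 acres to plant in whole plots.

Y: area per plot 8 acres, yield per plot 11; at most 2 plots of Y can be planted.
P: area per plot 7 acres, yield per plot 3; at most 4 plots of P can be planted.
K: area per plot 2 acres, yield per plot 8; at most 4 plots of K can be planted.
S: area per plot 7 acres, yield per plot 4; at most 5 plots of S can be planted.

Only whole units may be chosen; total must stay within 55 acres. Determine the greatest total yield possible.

K has the best ratio (8/2); taking only K gives at most 4×8 = 32 (stopped by the supply cap of 4).
Mixing does better — 2×Y, 4×K, and 4×S: area 52 ≤ 55, yield 2·11 + 4·8 + 4·4 = 70.

70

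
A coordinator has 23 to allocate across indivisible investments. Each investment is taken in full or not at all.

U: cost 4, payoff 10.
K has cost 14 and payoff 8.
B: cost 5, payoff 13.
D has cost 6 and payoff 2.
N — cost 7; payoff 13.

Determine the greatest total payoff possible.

Allowing fractional choices, the relaxed optimum would be about 40.0, but investments are indivisible.
U + K + B: cost 4 + 14 + 5 = 23 ≤ 23, payoff 10 + 8 + 13 = 31.
U + B + D + N: cost 4 + 5 + 6 + 7 = 22 ≤ 23, payoff 10 + 13 + 2 + 13 = 38.
U + B + N: cost 4 + 5 + 7 = 16 ≤ 23, payoff 10 + 13 + 13 = 36.
Best is U, B, D, and N with total payoff 38.

38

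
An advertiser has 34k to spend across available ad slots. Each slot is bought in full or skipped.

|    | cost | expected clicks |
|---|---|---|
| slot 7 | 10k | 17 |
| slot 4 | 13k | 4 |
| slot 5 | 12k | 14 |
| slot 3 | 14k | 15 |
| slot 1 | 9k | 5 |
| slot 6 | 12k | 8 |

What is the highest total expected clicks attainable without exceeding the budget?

39

Take slot 7, slot 5, and slot 6: cost 10 + 12 + 12 = 34 ≤ 34, expected clicks 17 + 14 + 8 = 39.
No other feasible combination does better.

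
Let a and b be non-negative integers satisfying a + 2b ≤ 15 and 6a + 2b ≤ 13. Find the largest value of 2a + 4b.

(a,b)=(0,6): 1·0+2·6=12≤15, 6·0+2·6=12≤13, objective 24.
(a,b)=(0,5): 1·0+2·5=10≤15, 6·0+2·5=10≤13, objective 20.
No feasible integer point exceeds 24.

24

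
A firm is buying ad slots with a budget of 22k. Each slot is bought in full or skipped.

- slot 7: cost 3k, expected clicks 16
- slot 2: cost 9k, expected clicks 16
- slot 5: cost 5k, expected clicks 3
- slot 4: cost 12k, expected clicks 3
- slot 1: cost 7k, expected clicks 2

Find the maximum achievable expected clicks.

35

Allowing fractional choices, the relaxed optimum would be about 36.4, but ad slots are indivisible.
slot 7 + slot 2 + slot 5: cost 3 + 9 + 5 = 17 ≤ 22, expected clicks 16 + 16 + 3 = 35.
slot 7 + slot 2 + slot 1: cost 3 + 9 + 7 = 19 ≤ 22, expected clicks 16 + 16 + 2 = 34.
Best is slot 7, slot 2, and slot 5 with total expected clicks 35.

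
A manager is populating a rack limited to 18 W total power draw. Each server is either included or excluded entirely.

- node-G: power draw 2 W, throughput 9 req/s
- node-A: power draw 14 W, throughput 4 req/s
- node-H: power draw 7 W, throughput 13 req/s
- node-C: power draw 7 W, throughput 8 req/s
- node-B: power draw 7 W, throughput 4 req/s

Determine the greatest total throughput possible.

30

This is a 0-1 knapsack instance.
Allowing fractional choices, the relaxed optimum would be about 31.1, but servers are indivisible.
node-G + node-H: power draw 2 + 7 = 9 ≤ 18, throughput 9 + 13 = 22.
node-G + node-H + node-C: power draw 2 + 7 + 7 = 16 ≤ 18, throughput 9 + 13 + 8 = 30.
node-G + node-H + node-B: power draw 2 + 7 + 7 = 16 ≤ 18, throughput 9 + 13 + 4 = 26.
Best is node-G, node-H, and node-C with total throughput 30.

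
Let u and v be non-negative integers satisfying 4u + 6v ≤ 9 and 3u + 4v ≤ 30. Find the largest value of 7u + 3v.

14

The continuous relaxation peaks at (2.25, 0) with value 15.75; rounding to a feasible lattice point costs some objective.
(u,v)=(2,0): 4·2+6·0=8≤9, 3·2+4·0=6≤30, objective 14.
(u,v)=(1,0): 4·1+6·0=4≤9, 3·1+4·0=3≤30, objective 7.
Maximum is 14 at (u,v)=(2,0).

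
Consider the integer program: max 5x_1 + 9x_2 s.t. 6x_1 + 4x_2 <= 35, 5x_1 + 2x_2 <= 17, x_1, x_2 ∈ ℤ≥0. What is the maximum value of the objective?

72

(x_1,x_2)=(0,8): 6·0+4·8=32≤35, 5·0+2·8=16≤17, objective 72.
(x_1,x_2)=(0,7): 6·0+4·7=28≤35, 5·0+2·7=14≤17, objective 63.
Maximum is 72 at (x_1,x_2)=(0,8).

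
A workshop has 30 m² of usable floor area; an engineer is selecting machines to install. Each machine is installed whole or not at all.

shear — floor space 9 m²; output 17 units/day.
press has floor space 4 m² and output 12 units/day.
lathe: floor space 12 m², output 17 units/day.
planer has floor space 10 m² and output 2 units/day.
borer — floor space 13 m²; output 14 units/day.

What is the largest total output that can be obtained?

Allowing fractional choices, the relaxed optimum would be about 51.4, but machines are indivisible.
press + lathe + borer: floor space 4 + 12 + 13 = 29 ≤ 30, output 12 + 17 + 14 = 43.
shear + press + lathe: floor space 9 + 4 + 12 = 25 ≤ 30, output 17 + 12 + 17 = 46.
shear + press + borer: floor space 9 + 4 + 13 = 26 ≤ 30, output 17 + 12 + 14 = 43.
Best is shear, press, and lathe with total output 46.

46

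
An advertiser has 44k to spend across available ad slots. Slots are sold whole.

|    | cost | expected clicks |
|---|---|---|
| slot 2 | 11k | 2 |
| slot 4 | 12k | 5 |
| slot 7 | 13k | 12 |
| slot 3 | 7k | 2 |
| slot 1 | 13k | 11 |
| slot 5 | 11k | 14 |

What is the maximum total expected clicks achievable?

39

This is an integer program with binary decision variables.
Take slot 7, slot 3, slot 1, and slot 5: cost 13 + 7 + 13 + 11 = 44 ≤ 44, expected clicks 12 + 2 + 11 + 14 = 39.
No other feasible combination does better.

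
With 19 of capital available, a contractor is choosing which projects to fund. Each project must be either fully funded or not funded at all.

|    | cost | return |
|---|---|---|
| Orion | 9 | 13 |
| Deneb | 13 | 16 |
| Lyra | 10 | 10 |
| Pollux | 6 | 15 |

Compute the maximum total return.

Allowing fractional choices, the relaxed optimum would be about 32.9, but projects are indivisible.
Orion + Pollux: cost 9 + 6 = 15 ≤ 19, return 13 + 15 = 28.
Deneb + Pollux: cost 13 + 6 = 19 ≤ 19, return 16 + 15 = 31.
Lyra + Pollux: cost 10 + 6 = 16 ≤ 19, return 10 + 15 = 25.
Best is Deneb and Pollux with total return 31.

31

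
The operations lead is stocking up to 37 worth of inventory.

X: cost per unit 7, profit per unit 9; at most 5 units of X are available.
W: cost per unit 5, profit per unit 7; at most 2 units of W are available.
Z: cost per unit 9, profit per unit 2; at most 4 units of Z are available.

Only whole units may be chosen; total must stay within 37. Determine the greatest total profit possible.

45

4×X and 1×W: cost 33 ≤ 37, profit 4·9 + 1·7 = 43.
5×X: cost 35 ≤ 37, profit 5·9 = 45.
Best is 45.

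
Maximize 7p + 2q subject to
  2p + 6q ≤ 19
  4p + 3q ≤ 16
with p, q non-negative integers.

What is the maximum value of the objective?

(p,q)=(4,0): 2·4+6·0=8≤19, 4·4+3·0=16≤16, objective 28.
(p,q)=(3,1): 2·3+6·1=12≤19, 4·3+3·1=15≤16, objective 23.
(p,q)=(3,0): 2·3+6·0=6≤19, 4·3+3·0=12≤16, objective 21.
The best lattice point is (4,0), giving 28.

28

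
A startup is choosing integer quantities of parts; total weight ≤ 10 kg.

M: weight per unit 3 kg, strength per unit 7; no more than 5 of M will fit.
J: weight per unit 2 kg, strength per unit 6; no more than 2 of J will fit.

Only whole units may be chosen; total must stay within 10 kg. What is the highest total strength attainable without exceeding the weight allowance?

26

This is a bounded integer knapsack.
Take 2×M and 2×J: weight 10 ≤ 10, strength 2·7 + 2·6 = 26.
J has the best ratio (6/2) and is taken to its limit of 2; remaining capacity is filled optimally with the others.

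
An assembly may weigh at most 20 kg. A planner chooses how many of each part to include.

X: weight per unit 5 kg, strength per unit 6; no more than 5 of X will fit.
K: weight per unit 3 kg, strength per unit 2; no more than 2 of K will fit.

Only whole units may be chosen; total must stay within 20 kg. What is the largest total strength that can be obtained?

X has the best ratio (6/5); taking only X gives at most 4×6 = 24 (stopped by the weight limit).
Optimal: 4×X: weight 20 ≤ 20, strength 4·6 = 24.

24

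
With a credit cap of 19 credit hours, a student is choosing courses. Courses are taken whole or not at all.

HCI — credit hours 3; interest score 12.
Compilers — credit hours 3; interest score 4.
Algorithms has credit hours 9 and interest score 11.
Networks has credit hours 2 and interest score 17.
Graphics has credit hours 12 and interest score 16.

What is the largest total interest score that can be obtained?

45

HCI + Algorithms + Networks: credit hours 3 + 9 + 2 = 14 ≤ 19, interest score 12 + 11 + 17 = 40.
HCI + Compilers + Algorithms + Networks: credit hours 3 + 3 + 9 + 2 = 17 ≤ 19, interest score 12 + 4 + 11 + 17 = 44.
HCI + Networks + Graphics: credit hours 3 + 2 + 12 = 17 ≤ 19, interest score 12 + 17 + 16 = 45.
Best is HCI, Networks, and Graphics with total interest score 45.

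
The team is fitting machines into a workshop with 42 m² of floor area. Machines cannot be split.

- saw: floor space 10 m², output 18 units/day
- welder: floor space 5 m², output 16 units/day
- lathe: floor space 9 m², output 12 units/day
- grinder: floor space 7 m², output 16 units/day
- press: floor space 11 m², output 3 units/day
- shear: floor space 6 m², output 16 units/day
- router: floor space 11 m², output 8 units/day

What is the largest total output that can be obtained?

78

Take saw, welder, lathe, grinder, and shear: floor space 10 + 5 + 9 + 7 + 6 = 37 ≤ 42, output 18 + 16 + 12 + 16 + 16 = 78.
No other feasible combination does better.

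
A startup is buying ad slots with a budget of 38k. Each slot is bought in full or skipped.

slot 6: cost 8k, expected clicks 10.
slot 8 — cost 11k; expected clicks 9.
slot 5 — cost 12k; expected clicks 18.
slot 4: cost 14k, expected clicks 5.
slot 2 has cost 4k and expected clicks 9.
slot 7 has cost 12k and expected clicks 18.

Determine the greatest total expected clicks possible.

slot 6 + slot 5 + slot 2 + slot 7: cost 8 + 12 + 4 + 12 = 36 ≤ 38, expected clicks 10 + 18 + 9 + 18 = 55.
slot 6 + slot 5 + slot 7: cost 8 + 12 + 12 = 32 ≤ 38, expected clicks 10 + 18 + 18 = 46.
slot 6 + slot 8 + slot 5 + slot 2: cost 8 + 11 + 12 + 4 = 35 ≤ 38, expected clicks 10 + 9 + 18 + 9 = 46.
Best is slot 6, slot 5, slot 2, and slot 7 with total expected clicks 55.

55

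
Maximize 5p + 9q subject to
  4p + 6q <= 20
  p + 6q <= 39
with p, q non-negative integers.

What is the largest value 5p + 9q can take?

Relaxing integrality, the LP optimum is 30.00 at (p,q) = (0, 3.33), which is not an integer point.
(p,q)=(2,2): 4·2+6·2=20≤20, 1·2+6·2=14≤39, objective 28.
(p,q)=(0,3): 4·0+6·3=18≤20, 1·0+6·3=18≤39, objective 27.
No feasible integer point exceeds 28.

28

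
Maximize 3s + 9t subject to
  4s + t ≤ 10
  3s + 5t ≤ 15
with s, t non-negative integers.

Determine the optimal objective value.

27

(s,t)=(0,3) is feasible, giving 27.
(s,t)=(1,2) is feasible, giving 21.
Maximum is 27 at (s,t)=(0,3).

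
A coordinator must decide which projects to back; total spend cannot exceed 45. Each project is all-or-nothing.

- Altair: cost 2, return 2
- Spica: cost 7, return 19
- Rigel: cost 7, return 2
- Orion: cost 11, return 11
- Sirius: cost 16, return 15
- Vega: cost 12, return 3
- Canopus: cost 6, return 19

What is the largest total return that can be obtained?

Allowing fractional choices, the relaxed optimum would be about 66.9, but projects are indivisible.
Spica + Orion + Sirius + Canopus: cost 7 + 11 + 16 + 6 = 40 ≤ 45, return 19 + 11 + 15 + 19 = 64.
Altair + Spica + Sirius + Vega + Canopus: cost 2 + 7 + 16 + 12 + 6 = 43 ≤ 45, return 2 + 19 + 15 + 3 + 19 = 58.
Altair + Spica + Orion + Sirius + Canopus: cost 2 + 7 + 11 + 16 + 6 = 42 ≤ 45, return 2 + 19 + 11 + 15 + 19 = 66.
Best is Altair, Spica, Orion, Sirius, and Canopus with total return 66.

66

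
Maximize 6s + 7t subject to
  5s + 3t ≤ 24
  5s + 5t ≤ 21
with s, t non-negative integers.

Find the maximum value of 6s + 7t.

28

(s,t)=(0,4): 5·0+3·4=12≤24, 5·0+5·4=20≤21, objective 28.
(s,t)=(1,3): 5·1+3·3=14≤24, 5·1+5·3=20≤21, objective 27.
(s,t)=(0,3): 5·0+3·3=9≤24, 5·0+5·3=15≤21, objective 21.
No feasible integer point exceeds 28.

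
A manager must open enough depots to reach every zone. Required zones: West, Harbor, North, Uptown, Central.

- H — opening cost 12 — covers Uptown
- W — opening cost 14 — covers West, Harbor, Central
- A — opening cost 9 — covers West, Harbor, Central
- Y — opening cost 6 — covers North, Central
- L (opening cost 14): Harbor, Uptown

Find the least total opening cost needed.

27

Choose H, A, and Y: together they cover West, Harbor, North, Uptown, Central — every zone.
Total opening cost: 12 + 9 + 6 = 27.
No cover costs less than 27.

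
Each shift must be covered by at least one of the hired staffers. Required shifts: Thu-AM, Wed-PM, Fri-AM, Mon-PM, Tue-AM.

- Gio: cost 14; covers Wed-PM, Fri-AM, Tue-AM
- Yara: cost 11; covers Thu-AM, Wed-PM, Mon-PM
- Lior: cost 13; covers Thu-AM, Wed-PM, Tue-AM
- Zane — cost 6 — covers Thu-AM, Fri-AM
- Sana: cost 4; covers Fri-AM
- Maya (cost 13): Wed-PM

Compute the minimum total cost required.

The greedy cost-per-new-shift heuristic would pick Zane, Yara, and Lior for 30, but a cheaper cover exists.
Choose Gio and Yara: together they cover Thu-AM, Wed-PM, Fri-AM, Mon-PM, Tue-AM — every shift.
Total cost: 14 + 11 = 25.
No cover costs less than 25.

25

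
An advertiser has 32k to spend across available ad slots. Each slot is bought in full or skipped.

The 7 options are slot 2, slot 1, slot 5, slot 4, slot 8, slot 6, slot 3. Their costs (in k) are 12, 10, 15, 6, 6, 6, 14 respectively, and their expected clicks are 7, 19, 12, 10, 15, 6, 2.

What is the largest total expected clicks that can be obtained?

50

This is an integer program with binary decision variables.
slot 1 + slot 5 + slot 8: cost 10 + 15 + 6 = 31 ≤ 32, expected clicks 19 + 12 + 15 = 46.
slot 1 + slot 4 + slot 8 + slot 6: cost 10 + 6 + 6 + 6 = 28 ≤ 32, expected clicks 19 + 10 + 15 + 6 = 50.
Best is slot 1, slot 4, slot 8, and slot 6 with total expected clicks 50.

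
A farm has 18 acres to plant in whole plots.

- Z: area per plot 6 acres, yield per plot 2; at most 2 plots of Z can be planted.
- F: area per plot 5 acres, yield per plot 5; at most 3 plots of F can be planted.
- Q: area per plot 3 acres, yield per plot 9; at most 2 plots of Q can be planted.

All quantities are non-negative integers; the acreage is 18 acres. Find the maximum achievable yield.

Q has the best ratio (9/3); taking only Q gives at most 2×9 = 18 (stopped by the supply cap of 2).
Mixing does better — 2×F and 2×Q: area 16 ≤ 18, yield 2·5 + 2·9 = 28.

28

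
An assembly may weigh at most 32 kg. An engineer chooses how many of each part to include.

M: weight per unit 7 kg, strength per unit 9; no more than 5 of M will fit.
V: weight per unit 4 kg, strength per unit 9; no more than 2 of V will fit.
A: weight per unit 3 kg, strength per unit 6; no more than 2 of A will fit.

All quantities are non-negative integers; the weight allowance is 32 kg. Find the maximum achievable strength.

51

2×M, 2×V, and 2×A: weight 28 ≤ 32, strength 2·9 + 2·9 + 2·6 = 48.
3×M, 2×V, and 1×A: weight 32 ≤ 32, strength 3·9 + 2·9 + 1·6 = 51.
Best is 51.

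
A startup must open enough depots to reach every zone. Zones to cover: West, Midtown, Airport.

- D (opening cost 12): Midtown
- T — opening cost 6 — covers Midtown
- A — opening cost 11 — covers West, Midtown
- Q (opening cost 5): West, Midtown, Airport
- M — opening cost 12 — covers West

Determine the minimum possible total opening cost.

Q alone covers West, Midtown, Airport — every zone.
Total opening cost: 5.
No cover costs less than 5.

5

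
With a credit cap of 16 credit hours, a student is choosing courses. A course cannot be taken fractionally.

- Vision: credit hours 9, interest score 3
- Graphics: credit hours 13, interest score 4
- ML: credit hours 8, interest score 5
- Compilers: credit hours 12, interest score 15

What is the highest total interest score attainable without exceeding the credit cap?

15

ML: credit hours 8 ≤ 16, interest score 5.
Compilers: credit hours 12 ≤ 16, interest score 15.
Graphics: credit hours 13 ≤ 16, interest score 4.
Best is Compilers with total interest score 15.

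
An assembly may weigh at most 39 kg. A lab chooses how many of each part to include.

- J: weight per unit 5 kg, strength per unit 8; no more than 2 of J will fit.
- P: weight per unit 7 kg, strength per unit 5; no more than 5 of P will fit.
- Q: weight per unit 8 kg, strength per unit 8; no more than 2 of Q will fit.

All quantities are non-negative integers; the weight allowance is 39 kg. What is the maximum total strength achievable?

This is a bounded integer knapsack.
Take 2×J, 3×P, and 1×Q: weight 39 ≤ 39, strength 2·8 + 3·5 + 1·8 = 39.
J has the best ratio (8/5) and is taken to its limit of 2; remaining capacity is filled optimally with the others.

39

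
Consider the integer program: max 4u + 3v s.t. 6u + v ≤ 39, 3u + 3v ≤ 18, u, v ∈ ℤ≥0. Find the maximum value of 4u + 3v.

24

(u,v)=(6,0): 6·6+1·0=36≤39, 3·6+3·0=18≤18, objective 24.
(u,v)=(5,1): 6·5+1·1=31≤39, 3·5+3·1=18≤18, objective 23.
(u,v)=(5,0): 6·5+1·0=30≤39, 3·5+3·0=15≤18, objective 20.
The best lattice point is (6,0), giving 24.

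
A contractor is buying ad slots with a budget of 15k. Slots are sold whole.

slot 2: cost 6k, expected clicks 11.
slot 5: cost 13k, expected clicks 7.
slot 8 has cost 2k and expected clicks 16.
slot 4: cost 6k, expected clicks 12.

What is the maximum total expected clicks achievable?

39

Treat it as a binary knapsack problem.
Take slot 2, slot 8, and slot 4: cost 6 + 2 + 6 = 14 ≤ 15, expected clicks 11 + 16 + 12 = 39.
No other feasible combination does better.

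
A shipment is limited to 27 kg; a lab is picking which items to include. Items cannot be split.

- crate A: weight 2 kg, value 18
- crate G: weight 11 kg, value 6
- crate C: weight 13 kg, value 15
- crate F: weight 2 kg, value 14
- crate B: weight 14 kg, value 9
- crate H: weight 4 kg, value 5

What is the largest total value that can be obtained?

52

Allowing fractional choices, the relaxed optimum would be about 55.9, but items are indivisible.
crate A + crate C + crate F + crate H: weight 2 + 13 + 2 + 4 = 21 ≤ 27, value 18 + 15 + 14 + 5 = 52.
crate A + crate F + crate B + crate H: weight 2 + 2 + 14 + 4 = 22 ≤ 27, value 18 + 14 + 9 + 5 = 46.
crate A + crate C + crate F: weight 2 + 13 + 2 = 17 ≤ 27, value 18 + 15 + 14 = 47.
Best is crate A, crate C, crate F, and crate H with total value 52.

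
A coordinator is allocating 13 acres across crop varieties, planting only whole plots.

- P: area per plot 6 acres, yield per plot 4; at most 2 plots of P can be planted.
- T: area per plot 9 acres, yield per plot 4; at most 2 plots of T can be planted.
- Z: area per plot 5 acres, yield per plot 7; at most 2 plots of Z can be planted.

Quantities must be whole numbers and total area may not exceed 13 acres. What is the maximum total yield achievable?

14

1×P and 1×Z: area 11 ≤ 13, yield 1·4 + 1·7 = 11.
2×Z: area 10 ≤ 13, yield 2·7 = 14.
Best is 14.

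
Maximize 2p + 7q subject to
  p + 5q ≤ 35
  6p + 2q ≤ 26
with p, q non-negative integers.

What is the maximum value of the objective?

49

The continuous relaxation peaks at (2.14, 6.57) with value 50.29; rounding to a feasible lattice point costs some objective.
(p,q)=(0,7): 1·0+5·7=35≤35, 6·0+2·7=14≤26, objective 49.
(p,q)=(2,6): 1·2+5·6=32≤35, 6·2+2·6=24≤26, objective 46.
(p,q)=(1,6): 1·1+5·6=31≤35, 6·1+2·6=18≤26, objective 44.
The best lattice point is (0,7), giving 49.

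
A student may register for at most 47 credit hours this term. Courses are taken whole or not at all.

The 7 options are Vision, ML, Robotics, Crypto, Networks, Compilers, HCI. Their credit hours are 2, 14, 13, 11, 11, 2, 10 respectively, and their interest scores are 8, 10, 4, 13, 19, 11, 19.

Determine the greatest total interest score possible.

70

Allowing fractional choices, the relaxed optimum would be about 77.9, but courses are indivisible.
Vision + Crypto + Networks + Compilers + HCI: credit hours 2 + 11 + 11 + 2 + 10 = 36 ≤ 47, interest score 8 + 13 + 19 + 11 + 19 = 70.
Robotics + Crypto + Networks + Compilers + HCI: credit hours 13 + 11 + 11 + 2 + 10 = 47 ≤ 47, interest score 4 + 13 + 19 + 11 + 19 = 66.
Vision + ML + Networks + Compilers + HCI: credit hours 2 + 14 + 11 + 2 + 10 = 39 ≤ 47, interest score 8 + 10 + 19 + 11 + 19 = 67.
Best is Vision, Crypto, Networks, Compilers, and HCI with total interest score 70.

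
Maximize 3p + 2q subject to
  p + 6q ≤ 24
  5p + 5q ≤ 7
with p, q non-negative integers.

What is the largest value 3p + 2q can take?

The continuous relaxation peaks at (1.4, 0) with value 4.20; rounding to a feasible lattice point costs some objective.
(p,q)=(1,0): 1·1+6·0=1≤24, 5·1+5·0=5≤7, objective 3.
(p,q)=(0,1): 1·0+6·1=6≤24, 5·0+5·1=5≤7, objective 2.
(p,q)=(0,0): 1·0+6·0=0≤24, 5·0+5·0=0≤7, objective 0.
No feasible integer point exceeds 3.

3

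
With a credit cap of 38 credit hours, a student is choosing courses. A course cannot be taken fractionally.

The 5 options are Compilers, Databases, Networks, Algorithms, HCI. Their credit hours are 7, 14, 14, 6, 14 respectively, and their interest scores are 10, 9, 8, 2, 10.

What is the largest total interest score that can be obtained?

29

Allowing fractional choices, the relaxed optimum would be about 30.7, but courses are indivisible.
Compilers + Networks + HCI: credit hours 7 + 14 + 14 = 35 ≤ 38, interest score 10 + 8 + 10 = 28.
Compilers + Databases + HCI: credit hours 7 + 14 + 14 = 35 ≤ 38, interest score 10 + 9 + 10 = 29.
Compilers + Databases + Networks: credit hours 7 + 14 + 14 = 35 ≤ 38, interest score 10 + 9 + 8 = 27.
Best is Compilers, Databases, and HCI with total interest score 29.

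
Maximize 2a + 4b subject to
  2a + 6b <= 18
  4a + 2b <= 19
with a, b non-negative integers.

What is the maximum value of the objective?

Relaxing integrality, the LP optimum is 14.60 at (a,b) = (3.9, 1.7), which is not an integer point.
(a,b)=(3,2): 2·3+6·2=18≤18, 4·3+2·2=16≤19, objective 14.
(a,b)=(2,2): 2·2+6·2=16≤18, 4·2+2·2=12≤19, objective 12.
(a,b)=(4,1): 2·4+6·1=14≤18, 4·4+2·1=18≤19, objective 12.
No feasible integer point exceeds 14.

14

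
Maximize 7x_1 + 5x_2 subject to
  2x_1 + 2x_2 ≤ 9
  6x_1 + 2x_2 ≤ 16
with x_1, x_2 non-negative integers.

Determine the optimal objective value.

(x_1,x_2)=(2,2): 2·2+2·2=8≤9, 6·2+2·2=16≤16, objective 24.
(x_1,x_2)=(1,3): 2·1+2·3=8≤9, 6·1+2·3=12≤16, objective 22.
(x_1,x_2)=(2,1): 2·2+2·1=6≤9, 6·2+2·1=14≤16, objective 19.
The best lattice point is (2,2), giving 24.

24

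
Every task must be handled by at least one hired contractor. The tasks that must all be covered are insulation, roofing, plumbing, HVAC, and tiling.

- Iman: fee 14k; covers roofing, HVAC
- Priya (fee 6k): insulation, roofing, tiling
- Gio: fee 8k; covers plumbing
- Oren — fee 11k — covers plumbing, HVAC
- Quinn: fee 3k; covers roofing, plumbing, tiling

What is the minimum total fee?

17

The greedy cost-per-new-task heuristic would pick Quinn, Priya, and Oren for 20, but a cheaper cover exists.
Choose Priya and Oren: together they cover insulation, roofing, plumbing, HVAC, tiling — every task.
Total fee: 6 + 11 = 17.
No cover costs less than 17.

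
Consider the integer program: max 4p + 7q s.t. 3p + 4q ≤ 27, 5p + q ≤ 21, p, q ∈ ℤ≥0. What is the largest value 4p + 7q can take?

46

The continuous relaxation peaks at (0, 6.75) with value 47.25; rounding to a feasible lattice point costs some objective.
(p,q)=(1,6) is feasible, giving 46.
(p,q)=(2,5) is feasible, giving 43.
(p,q)=(0,6) is feasible, giving 42.
No feasible integer point exceeds 46.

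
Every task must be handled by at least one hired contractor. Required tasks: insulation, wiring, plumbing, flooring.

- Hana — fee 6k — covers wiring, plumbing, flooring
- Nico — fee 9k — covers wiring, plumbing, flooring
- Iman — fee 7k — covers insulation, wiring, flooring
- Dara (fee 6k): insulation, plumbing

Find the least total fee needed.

12

Choose Hana and Dara: together they cover insulation, wiring, plumbing, flooring — every task.
Total fee: 6 + 6 = 12.
No cover costs less than 12.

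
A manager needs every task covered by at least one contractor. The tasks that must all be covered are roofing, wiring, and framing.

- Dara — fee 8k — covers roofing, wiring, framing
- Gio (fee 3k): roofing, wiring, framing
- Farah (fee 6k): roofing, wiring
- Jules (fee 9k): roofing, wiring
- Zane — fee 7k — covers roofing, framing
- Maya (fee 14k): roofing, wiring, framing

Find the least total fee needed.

3

Gio alone covers roofing, wiring, framing — every task.
Total fee: 3.
No cover costs less than 3.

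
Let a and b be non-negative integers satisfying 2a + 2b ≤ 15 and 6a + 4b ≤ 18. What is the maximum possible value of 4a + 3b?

13

The continuous relaxation peaks at (0, 4.5) with value 13.50; rounding to a feasible lattice point costs some objective.
(a,b)=(1,3): 2·1+2·3=8≤15, 6·1+4·3=18≤18, objective 13.
(a,b)=(0,4): 2·0+2·4=8≤15, 6·0+4·4=16≤18, objective 12.
No feasible integer point exceeds 13.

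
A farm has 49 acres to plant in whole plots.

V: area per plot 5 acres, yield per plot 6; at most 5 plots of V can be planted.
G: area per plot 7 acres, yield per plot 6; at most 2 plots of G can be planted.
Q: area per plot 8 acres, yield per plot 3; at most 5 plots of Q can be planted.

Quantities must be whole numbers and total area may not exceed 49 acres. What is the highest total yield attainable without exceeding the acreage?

45

This is a bounded integer knapsack.
5×V, 2×G, and 1×Q: area 47 ≤ 49, yield 5·6 + 2·6 + 1·3 = 45.
5×V, 1×G, and 2×Q: area 48 ≤ 49, yield 5·6 + 1·6 + 2·3 = 42.
Best is 45.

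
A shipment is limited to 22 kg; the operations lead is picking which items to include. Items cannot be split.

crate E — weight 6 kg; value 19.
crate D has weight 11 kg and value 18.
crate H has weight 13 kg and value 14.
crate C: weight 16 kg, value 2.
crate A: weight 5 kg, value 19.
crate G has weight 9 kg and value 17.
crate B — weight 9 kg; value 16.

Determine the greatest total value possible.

Allowing fractional choices, the relaxed optimum would be about 58.6, but items are indivisible.
crate E + crate A + crate G: weight 6 + 5 + 9 = 20 ≤ 22, value 19 + 19 + 17 = 55.
crate E + crate D + crate A: weight 6 + 11 + 5 = 22 ≤ 22, value 19 + 18 + 19 = 56.
Best is crate E, crate D, and crate A with total value 56.

56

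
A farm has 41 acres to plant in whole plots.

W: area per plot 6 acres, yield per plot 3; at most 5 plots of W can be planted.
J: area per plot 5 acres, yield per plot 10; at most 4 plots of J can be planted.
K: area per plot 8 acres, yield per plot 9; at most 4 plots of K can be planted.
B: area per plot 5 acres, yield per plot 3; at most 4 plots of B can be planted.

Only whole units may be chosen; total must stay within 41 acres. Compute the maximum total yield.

61

J has the best ratio (10/5); taking only J gives at most 4×10 = 40 (stopped by the supply cap of 4).
Mixing does better — 4×J, 2×K, and 1×B: area 41 ≤ 41, yield 4·10 + 2·9 + 1·3 = 61.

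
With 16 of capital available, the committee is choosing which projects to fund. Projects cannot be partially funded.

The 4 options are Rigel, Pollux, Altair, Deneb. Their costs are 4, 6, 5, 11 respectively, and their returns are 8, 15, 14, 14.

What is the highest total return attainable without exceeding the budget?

37

This is an integer program with binary decision variables.
Rigel + Pollux + Altair: cost 4 + 6 + 5 = 15 ≤ 16, return 8 + 15 + 14 = 37.
Pollux + Altair: cost 6 + 5 = 11 ≤ 16, return 15 + 14 = 29.
Altair + Deneb: cost 5 + 11 = 16 ≤ 16, return 14 + 14 = 28.
Best is Rigel, Pollux, and Altair with total return 37.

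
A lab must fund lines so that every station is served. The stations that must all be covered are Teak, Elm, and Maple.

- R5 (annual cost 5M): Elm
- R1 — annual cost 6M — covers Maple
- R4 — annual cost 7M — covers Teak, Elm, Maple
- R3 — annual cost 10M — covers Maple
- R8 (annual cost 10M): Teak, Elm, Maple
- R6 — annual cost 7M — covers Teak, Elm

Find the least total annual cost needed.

R4 alone covers Teak, Elm, Maple — every station.
Total annual cost: 7.
No cover costs less than 7.

7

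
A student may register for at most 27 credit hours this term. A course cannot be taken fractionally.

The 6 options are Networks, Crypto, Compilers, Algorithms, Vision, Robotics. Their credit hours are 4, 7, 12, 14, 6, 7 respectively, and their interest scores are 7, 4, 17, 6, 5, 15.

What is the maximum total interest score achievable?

Take Networks, Compilers, and Robotics: credit hours 4 + 12 + 7 = 23 ≤ 27, interest score 7 + 17 + 15 = 39.
No other feasible combination does better.

39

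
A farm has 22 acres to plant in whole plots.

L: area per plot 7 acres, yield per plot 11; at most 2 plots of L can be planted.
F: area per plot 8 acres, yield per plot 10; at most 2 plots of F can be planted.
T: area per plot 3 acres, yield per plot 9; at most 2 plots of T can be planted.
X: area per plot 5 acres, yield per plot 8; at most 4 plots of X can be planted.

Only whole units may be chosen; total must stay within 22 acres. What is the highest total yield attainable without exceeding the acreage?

Take 2×T and 3×X: area 21 ≤ 22, yield 2·9 + 3·8 = 42.
T has the best ratio (9/3) and is taken to its limit of 2; remaining capacity is filled optimally with the others.

42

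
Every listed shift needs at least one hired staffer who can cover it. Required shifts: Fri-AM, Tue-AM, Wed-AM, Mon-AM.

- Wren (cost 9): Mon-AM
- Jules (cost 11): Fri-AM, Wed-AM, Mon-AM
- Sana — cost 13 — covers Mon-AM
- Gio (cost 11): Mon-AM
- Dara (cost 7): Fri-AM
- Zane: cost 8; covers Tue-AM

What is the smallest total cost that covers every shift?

Choose Jules and Zane: together they cover Fri-AM, Tue-AM, Wed-AM, Mon-AM — every shift.
Total cost: 11 + 8 = 19.
No cover costs less than 19.

19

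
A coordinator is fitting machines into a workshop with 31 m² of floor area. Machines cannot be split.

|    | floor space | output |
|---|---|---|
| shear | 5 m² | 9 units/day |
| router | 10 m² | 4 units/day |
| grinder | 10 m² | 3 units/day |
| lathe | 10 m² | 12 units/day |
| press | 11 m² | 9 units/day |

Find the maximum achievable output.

30

This is a 0-1 knapsack instance.
Allowing fractional choices, the relaxed optimum would be about 32.0, but machines are indivisible.
shear + router + lathe: floor space 5 + 10 + 10 = 25 ≤ 31, output 9 + 4 + 12 = 25.
shear + lathe + press: floor space 5 + 10 + 11 = 26 ≤ 31, output 9 + 12 + 9 = 30.
router + lathe + press: floor space 10 + 10 + 11 = 31 ≤ 31, output 4 + 12 + 9 = 25.
Best is shear, lathe, and press with total output 30.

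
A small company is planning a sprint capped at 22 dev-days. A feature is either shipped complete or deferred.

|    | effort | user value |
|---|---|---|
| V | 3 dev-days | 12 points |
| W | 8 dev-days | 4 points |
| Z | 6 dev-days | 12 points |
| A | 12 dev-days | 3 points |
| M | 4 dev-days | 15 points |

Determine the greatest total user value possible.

43

Allowing fractional choices, the relaxed optimum would be about 43.2, but features are indivisible.
V + Z + M: effort 3 + 6 + 4 = 13 ≤ 22, user value 12 + 12 + 15 = 39.
V + W + Z + M: effort 3 + 8 + 6 + 4 = 21 ≤ 22, user value 12 + 4 + 12 + 15 = 43.
Best is V, W, Z, and M with total user value 43.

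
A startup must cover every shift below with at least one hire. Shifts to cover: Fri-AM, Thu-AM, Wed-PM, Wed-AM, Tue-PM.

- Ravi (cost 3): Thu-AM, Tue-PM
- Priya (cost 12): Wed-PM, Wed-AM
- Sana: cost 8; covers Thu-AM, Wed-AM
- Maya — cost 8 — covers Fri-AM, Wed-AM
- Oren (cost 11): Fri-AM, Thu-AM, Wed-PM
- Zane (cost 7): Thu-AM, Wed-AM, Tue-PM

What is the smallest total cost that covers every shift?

The greedy cost-per-new-shift heuristic would pick Ravi, Maya, and Oren for 22, but a cheaper cover exists.
Choose Oren and Zane: together they cover Fri-AM, Thu-AM, Wed-PM, Wed-AM, Tue-PM — every shift.
Total cost: 11 + 7 = 18.
No cover costs less than 18.

18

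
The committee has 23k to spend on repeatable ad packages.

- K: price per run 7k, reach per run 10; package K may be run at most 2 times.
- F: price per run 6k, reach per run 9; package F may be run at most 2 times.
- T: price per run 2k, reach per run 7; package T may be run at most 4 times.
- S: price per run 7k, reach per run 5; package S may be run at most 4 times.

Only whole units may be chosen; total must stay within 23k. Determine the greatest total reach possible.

This is a bounded integer knapsack.
Take 2×K and 4×T: price 22 ≤ 23, reach 2·10 + 4·7 = 48.
T has the best ratio (7/2) and is taken to its limit of 4; remaining capacity is filled optimally with the others.

48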